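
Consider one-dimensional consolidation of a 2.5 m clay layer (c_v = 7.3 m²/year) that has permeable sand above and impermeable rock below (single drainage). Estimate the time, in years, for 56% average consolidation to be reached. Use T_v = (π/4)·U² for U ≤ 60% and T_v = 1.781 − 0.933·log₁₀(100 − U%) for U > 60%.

t ≈ 0.211 years

Drainage path length: H_d = H = 2.5 m (single drainage).
U ≤ 60%: T_v = (π/4)·U² = (π/4)×0.56² = 0.2463.
t = T_v·H_d²/c_v = 0.2463×2.5²/7.3 = 0.2109 years.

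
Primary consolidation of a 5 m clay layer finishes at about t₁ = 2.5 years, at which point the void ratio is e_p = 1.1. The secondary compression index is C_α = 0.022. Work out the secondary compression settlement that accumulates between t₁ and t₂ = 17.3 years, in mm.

Secondary compression: S_s = C_α·H/(1+e_p)·log₁₀(t₂/t₁)
S_s = 0.022×5/(1+1.1)×log₁₀(17.3/2.5)
    = 0.05238 × 0.8401 = 0.04401 m

S_s ≈ 44 mm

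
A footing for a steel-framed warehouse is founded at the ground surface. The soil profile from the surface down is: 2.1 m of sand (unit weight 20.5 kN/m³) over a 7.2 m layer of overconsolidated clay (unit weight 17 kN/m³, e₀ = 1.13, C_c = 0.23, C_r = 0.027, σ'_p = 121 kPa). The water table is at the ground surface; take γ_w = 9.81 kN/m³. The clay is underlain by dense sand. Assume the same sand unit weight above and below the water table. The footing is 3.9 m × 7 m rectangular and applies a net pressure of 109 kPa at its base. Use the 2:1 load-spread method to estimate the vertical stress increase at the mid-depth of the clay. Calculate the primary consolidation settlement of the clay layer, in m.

S_c ≈ 0.0162 m

Mid-depth of clay below the ground surface: z = 2.1 + 7.2/2 = 5.7 m.
Total vertical stress at mid-clay: σ_v = 20.5×2.1 + 17×3.6 = 104.25 kPa.
Pore pressure: u = 9.81×(5.7 − 0) = 55.917 kPa.
Initial effective stress: σ'_0 = σ_v − u = 104.25 − 55.917 = 48.333 kPa.
Stress increase at mid-clay by the 2:1 spreading method:
Δσ = qBL/((B+z)(L+z)) = 109×3.9×7/((3.9+5.7)(7+5.7)) = 24.407 kPa
Final effective stress: σ'_f = 48.333 + 24.407 = 72.74 kPa.
σ'_f = 72.74 ≤ σ'_p = 121 kPa, so the clay remains overconsolidated and only the recompression index applies:
S_c = C_r·H/(1+e₀)·log₁₀(σ'_f/σ'_0) = 0.027×7.2/2.13×log₁₀(72.74/48.333)
    = 0.091268 × 0.17753 = 0.0162 m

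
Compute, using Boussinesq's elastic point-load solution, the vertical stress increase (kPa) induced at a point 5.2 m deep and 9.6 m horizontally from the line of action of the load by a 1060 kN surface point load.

Δσ_z ≈ 0.459 kPa

Boussinesq vertical stress below a point load on an elastic half-space:
Δσ_z = 3P/(2πz²) · [1 + (r/z)²]^(−5/2)
r/z = 9.6/5.2 = 1.8462; [1+(r/z)²]^(−5/2) = 0.024509.
Δσ_z = 3×1060/(2π×5.2²) × 0.024509 = 18.717 × 0.024509 = 0.4587 kPa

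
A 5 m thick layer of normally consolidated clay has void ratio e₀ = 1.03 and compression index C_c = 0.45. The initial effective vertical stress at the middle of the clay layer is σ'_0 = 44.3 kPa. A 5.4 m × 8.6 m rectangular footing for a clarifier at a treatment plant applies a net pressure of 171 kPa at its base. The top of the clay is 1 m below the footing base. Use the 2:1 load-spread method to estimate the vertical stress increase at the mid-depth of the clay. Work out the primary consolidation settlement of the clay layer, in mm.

Mid-depth of clay below the footing base: z = 1 + 5/2 = 3.5 m.
Stress increase at mid-clay by the 2:1 spreading method:
Δσ = qBL/((B+z)(L+z)) = 171×5.4×8.6/((5.4+3.5)(8.6+3.5)) = 73.742 kPa
Final effective stress: σ'_f = σ'_0 + Δσ = 44.3 + 73.742 = 118.04 kPa.
Normally consolidated clay, so the full stress increment lies on the virgin compression line:
S_c = C_c·H/(1+e₀)·log₁₀(σ'_f/σ'_0) = 0.45×5/(1+1.03)×log₁₀(118.04/44.3)
    = 1.1084 × 0.42563 = 0.4718 m

S_c ≈ 472 mm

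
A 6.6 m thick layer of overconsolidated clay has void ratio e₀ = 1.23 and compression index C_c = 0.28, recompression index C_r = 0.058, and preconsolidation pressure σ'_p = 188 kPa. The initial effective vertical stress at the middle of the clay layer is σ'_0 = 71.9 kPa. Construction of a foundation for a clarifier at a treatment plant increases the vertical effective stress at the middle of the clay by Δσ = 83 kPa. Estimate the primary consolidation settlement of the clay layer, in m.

S_c ≈ 0.0572 m

Final effective stress: σ'_f = 71.9 + 83 = 154.9 kPa.
σ'_f = 154.9 ≤ σ'_p = 188 kPa, so the clay remains overconsolidated and only the recompression index applies:
S_c = C_r·H/(1+e₀)·log₁₀(σ'_f/σ'_0) = 0.058×6.6/2.23×log₁₀(154.9/71.9)
    = 0.17166 × 0.33332 = 0.05722 m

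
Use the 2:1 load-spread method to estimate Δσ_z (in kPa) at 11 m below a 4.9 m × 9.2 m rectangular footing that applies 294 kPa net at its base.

Δσ_z ≈ 41.3 kPa

By the 2:1 method the load spreads at 1 horizontal : 2 vertical, so at depth z the loaded area has grown by z in each plan dimension:
Δσ = qBL/((B+z)(L+z)) = 294×4.9×9.2/((4.9+11)(9.2+11)) = 41.265 kPa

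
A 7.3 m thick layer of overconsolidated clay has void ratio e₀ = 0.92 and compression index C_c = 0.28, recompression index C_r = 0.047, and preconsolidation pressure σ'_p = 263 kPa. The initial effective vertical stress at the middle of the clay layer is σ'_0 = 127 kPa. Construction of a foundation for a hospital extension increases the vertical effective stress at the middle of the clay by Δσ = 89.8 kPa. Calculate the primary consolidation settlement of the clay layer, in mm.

S_c ≈ 41.5 mm

Final effective stress: σ'_f = 127 + 89.8 = 216.8 kPa.
σ'_f = 216.8 ≤ σ'_p = 263 kPa, so the clay remains overconsolidated and only the recompression index applies:
S_c = C_r·H/(1+e₀)·log₁₀(σ'_f/σ'_0) = 0.047×7.3/1.92×log₁₀(216.8/127)
    = 0.1787 × 0.23226 = 0.0415 m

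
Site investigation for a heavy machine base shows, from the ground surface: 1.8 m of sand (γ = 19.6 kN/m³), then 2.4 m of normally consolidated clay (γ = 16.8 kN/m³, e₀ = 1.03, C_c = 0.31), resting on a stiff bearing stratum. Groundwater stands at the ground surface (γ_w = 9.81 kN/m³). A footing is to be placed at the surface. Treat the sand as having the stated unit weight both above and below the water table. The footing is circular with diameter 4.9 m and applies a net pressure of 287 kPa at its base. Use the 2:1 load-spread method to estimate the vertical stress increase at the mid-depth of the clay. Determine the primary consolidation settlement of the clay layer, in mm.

S_c ≈ 264 mm

Mid-depth of clay below the ground surface: z = 1.8 + 2.4/2 = 3 m.
Total vertical stress at mid-clay: σ_v = 19.6×1.8 + 16.8×1.2 = 55.44 kPa.
Pore pressure: u = 9.81×(3 − 0) = 29.43 kPa.
Initial effective stress: σ'_0 = σ_v − u = 55.44 − 29.43 = 26.01 kPa.
Stress increase at mid-clay by the 2:1 spreading method:
Δσ ≈ qD²/(D+z)² = 287×4.9²/(4.9+3)² = 110.41 kPa
Final effective stress: σ'_f = σ'_0 + Δσ = 26.01 + 110.41 = 136.42 kPa.
Normally consolidated clay, so the full stress increment lies on the virgin compression line:
S_c = C_c·H/(1+e₀)·log₁₀(σ'_f/σ'_0) = 0.31×2.4/(1+1.03)×log₁₀(136.42/26.01)
    = 0.3665 × 0.71974 = 0.2638 m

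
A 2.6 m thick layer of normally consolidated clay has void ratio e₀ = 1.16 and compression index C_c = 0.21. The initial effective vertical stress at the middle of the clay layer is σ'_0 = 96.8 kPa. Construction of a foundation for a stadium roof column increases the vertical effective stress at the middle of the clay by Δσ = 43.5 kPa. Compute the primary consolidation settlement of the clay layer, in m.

S_c ≈ 0.0407 m

Final effective stress: σ'_f = σ'_0 + Δσ = 96.8 + 43.5 = 140.3 kPa.
Normally consolidated clay, so the full stress increment lies on the virgin compression line:
S_c = C_c·H/(1+e₀)·log₁₀(σ'_f/σ'_0) = 0.21×2.6/(1+1.16)×log₁₀(140.3/96.8)
    = 0.25278 × 0.16118 = 0.04074 m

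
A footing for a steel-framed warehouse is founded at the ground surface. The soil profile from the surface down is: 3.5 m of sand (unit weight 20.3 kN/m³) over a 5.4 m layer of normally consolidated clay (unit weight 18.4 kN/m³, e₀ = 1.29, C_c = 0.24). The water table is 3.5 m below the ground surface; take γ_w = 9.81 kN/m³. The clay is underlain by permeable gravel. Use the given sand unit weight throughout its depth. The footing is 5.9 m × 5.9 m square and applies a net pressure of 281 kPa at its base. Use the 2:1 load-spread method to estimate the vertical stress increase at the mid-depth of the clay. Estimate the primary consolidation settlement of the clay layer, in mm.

S_c ≈ 132 mm

Mid-depth of clay below the ground surface: z = 3.5 + 5.4/2 = 6.2 m.
Total vertical stress at mid-clay: σ_v = 20.3×3.5 + 18.4×2.7 = 120.73 kPa.
Pore pressure: u = 9.81×(6.2 − 3.5) = 26.487 kPa.
Initial effective stress: σ'_0 = σ_v − u = 120.73 − 26.487 = 94.243 kPa.
Stress increase at mid-clay by the 2:1 spreading method:
Δσ = qBL/((B+z)(L+z)) = 281×5.9×5.9/((5.9+6.2)(5.9+6.2)) = 66.81 kPa
Final effective stress: σ'_f = σ'_0 + Δσ = 94.243 + 66.81 = 161.05 kPa.
Normally consolidated clay, so the full stress increment lies on the virgin compression line:
S_c = C_c·H/(1+e₀)·log₁₀(σ'_f/σ'_0) = 0.24×5.4/(1+1.29)×log₁₀(161.05/94.243)
    = 0.56594 × 0.23271 = 0.1317 m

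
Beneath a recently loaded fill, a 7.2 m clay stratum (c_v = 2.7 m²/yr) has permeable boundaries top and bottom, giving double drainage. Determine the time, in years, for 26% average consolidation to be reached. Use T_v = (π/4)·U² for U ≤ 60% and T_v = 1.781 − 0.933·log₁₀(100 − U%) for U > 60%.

Drainage path length: H_d = H/2 = 3.6 m (double drainage).
U ≤ 60%: T_v = (π/4)·U² = (π/4)×0.26² = 0.053093.
t = T_v·H_d²/c_v = 0.053093×3.6²/2.7 = 0.2548 years.

t ≈ 0.255 years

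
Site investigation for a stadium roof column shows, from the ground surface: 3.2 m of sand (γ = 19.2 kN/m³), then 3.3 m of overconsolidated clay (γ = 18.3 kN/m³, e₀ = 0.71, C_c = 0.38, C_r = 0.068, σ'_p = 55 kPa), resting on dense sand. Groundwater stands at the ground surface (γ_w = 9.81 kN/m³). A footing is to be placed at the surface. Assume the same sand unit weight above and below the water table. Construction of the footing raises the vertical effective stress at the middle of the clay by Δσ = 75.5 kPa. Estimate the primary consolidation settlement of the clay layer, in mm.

S_c ≈ 260 mm

Mid-depth of clay below the ground surface: z = 3.2 + 3.3/2 = 4.85 m.
Total vertical stress at mid-clay: σ_v = 19.2×3.2 + 18.3×1.65 = 91.635 kPa.
Pore pressure: u = 9.81×(4.85 − 0) = 47.578 kPa.
Initial effective stress: σ'_0 = σ_v − u = 91.635 − 47.578 = 44.057 kPa.
Final effective stress: σ'_f = 44.057 + 75.5 = 119.56 kPa.
σ'_f = 119.56 > σ'_p = 55 kPa, so the stress path crosses the preconsolidation pressure — recompression up to σ'_p, then virgin compression beyond:
S_c = H/(1+e₀)·[C_r·log₁₀(σ'_p/σ'_0) + C_c·log₁₀(σ'_f/σ'_p)]
    = 3.3/1.71 × [0.068×log₁₀(55/44.057) + 0.38×log₁₀(119.56/55)]
    = 1.9298 × [0.0065516 + 0.12814] = 0.2599 m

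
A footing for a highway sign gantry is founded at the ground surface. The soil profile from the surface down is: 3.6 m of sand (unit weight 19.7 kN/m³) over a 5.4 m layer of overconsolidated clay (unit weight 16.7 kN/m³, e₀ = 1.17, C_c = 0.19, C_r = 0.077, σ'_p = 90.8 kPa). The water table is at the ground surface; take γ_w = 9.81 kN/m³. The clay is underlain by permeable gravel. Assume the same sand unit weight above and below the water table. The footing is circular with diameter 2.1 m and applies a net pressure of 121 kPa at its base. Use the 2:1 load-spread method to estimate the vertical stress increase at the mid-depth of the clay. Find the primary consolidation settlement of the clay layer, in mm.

S_c ≈ 10.9 mm

Mid-depth of clay below the ground surface: z = 3.6 + 5.4/2 = 6.3 m.
Total vertical stress at mid-clay: σ_v = 19.7×3.6 + 16.7×2.7 = 116.01 kPa.
Pore pressure: u = 9.81×(6.3 − 0) = 61.803 kPa.
Initial effective stress: σ'_0 = σ_v − u = 116.01 − 61.803 = 54.207 kPa.
Stress increase at mid-clay by the 2:1 spreading method:
Δσ ≈ qD²/(D+z)² = 121×2.1²/(2.1+6.3)² = 7.5625 kPa
Final effective stress: σ'_f = 54.207 + 7.5625 = 61.77 kPa.
σ'_f = 61.77 ≤ σ'_p = 90.8 kPa, so the clay remains overconsolidated and only the recompression index applies:
S_c = C_r·H/(1+e₀)·log₁₀(σ'_f/σ'_0) = 0.077×5.4/2.17×log₁₀(61.77/54.207)
    = 0.19161 × 0.056722 = 0.01087 m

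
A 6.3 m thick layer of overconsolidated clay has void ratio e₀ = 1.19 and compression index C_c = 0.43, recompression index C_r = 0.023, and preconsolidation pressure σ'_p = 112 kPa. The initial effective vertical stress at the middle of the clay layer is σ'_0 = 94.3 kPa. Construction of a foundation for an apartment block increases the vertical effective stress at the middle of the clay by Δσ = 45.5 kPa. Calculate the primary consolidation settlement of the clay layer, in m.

Final effective stress: σ'_f = 94.3 + 45.5 = 139.8 kPa.
σ'_f = 139.8 > σ'_p = 112 kPa, so the stress path crosses the preconsolidation pressure — recompression up to σ'_p, then virgin compression beyond:
S_c = H/(1+e₀)·[C_r·log₁₀(σ'_p/σ'_0) + C_c·log₁₀(σ'_f/σ'_p)]
    = 6.3/2.19 × [0.023×log₁₀(112/94.3) + 0.43×log₁₀(139.8/112)]
    = 2.8767 × [0.0017182 + 0.041404] = 0.124 m

S_c ≈ 0.124 m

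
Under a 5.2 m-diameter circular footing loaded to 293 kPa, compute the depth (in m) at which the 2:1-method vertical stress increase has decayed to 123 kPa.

z ≈ 2.83 m

2:1 spreading — at depth z the loaded area has grown by z in each plan dimension:
qD²/(D+z)² = Δσ_z ⇒ z = D(√(q/Δσ_z) − 1) = 5.2×(√(293/123) − 1) = 2.826 m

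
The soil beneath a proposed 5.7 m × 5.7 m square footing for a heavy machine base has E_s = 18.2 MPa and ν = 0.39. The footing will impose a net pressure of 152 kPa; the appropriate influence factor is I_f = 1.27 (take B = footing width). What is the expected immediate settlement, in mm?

S_e ≈ 51.3 mm

Immediate (elastic) settlement: S_e = q·B·(1−ν²)/E_s · I_f.
E_s = 18.2 MPa = 18200 kPa.
S_e = 152 × 5.7 × (1 − 0.39²) / 18200 × 1.27
    = 152 × 5.7 × 0.8479 / 18200 × 1.27
    = 0.05126 m = 51.26 mm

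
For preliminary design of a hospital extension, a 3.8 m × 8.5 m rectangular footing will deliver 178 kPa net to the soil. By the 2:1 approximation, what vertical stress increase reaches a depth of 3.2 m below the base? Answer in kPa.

By the 2:1 method the load spreads at 1 horizontal : 2 vertical, so at depth z the loaded area has grown by z in each plan dimension:
Δσ = qBL/((B+z)(L+z)) = 178×3.8×8.5/((3.8+3.2)(8.5+3.2)) = 70.2 kPa

Δσ_z ≈ 70.2 kPa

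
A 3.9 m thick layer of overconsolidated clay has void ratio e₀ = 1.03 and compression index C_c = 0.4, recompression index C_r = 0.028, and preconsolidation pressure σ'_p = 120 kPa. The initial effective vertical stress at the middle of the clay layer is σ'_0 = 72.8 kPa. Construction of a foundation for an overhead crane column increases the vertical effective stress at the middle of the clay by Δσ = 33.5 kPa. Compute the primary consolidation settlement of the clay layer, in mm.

Final effective stress: σ'_f = 72.8 + 33.5 = 106.3 kPa.
σ'_f = 106.3 ≤ σ'_p = 120 kPa, so the clay remains overconsolidated and only the recompression index applies:
S_c = C_r·H/(1+e₀)·log₁₀(σ'_f/σ'_0) = 0.028×3.9/2.03×log₁₀(106.3/72.8)
    = 0.053794 × 0.1644 = 0.008844 m

S_c ≈ 8.84 mm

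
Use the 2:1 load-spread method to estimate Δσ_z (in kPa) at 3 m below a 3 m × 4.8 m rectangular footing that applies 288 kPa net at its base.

Δσ_z ≈ 88.6 kPa

By the 2:1 method the load spreads at 1 horizontal : 2 vertical, so at depth z the loaded area has grown by z in each plan dimension:
Δσ = qBL/((B+z)(L+z)) = 288×3×4.8/((3+3)(4.8+3)) = 88.615 kPa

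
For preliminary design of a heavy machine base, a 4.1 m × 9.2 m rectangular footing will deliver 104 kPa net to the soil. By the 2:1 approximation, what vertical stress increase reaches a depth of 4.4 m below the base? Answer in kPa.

By the 2:1 method the load spreads at 1 horizontal : 2 vertical, so at depth z the loaded area has grown by z in each plan dimension:
Δσ = qBL/((B+z)(L+z)) = 104×4.1×9.2/((4.1+4.4)(9.2+4.4)) = 33.935 kPa

Δσ_z ≈ 33.9 kPa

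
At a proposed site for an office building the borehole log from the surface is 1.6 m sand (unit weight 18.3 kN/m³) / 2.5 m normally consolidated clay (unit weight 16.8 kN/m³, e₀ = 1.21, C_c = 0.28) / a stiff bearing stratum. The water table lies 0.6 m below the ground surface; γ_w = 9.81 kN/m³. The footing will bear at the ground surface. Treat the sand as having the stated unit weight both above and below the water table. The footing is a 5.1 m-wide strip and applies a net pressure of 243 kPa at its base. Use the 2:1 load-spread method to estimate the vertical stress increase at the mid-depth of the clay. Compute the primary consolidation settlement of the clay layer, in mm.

Mid-depth of clay below the ground surface: z = 1.6 + 2.5/2 = 2.85 m.
Total vertical stress at mid-clay: σ_v = 18.3×1.6 + 16.8×1.25 = 50.28 kPa.
Pore pressure: u = 9.81×(2.85 − 0.6) = 22.073 kPa.
Initial effective stress: σ'_0 = σ_v − u = 50.28 − 22.073 = 28.207 kPa.
Stress increase at mid-clay by the 2:1 spreading method:
Δσ = qB/(B+z) = 243×5.1/(5.1+2.85) = 155.89 kPa
Final effective stress: σ'_f = σ'_0 + Δσ = 28.207 + 155.89 = 184.1 kPa.
Normally consolidated clay, so the full stress increment lies on the virgin compression line:
S_c = C_c·H/(1+e₀)·log₁₀(σ'_f/σ'_0) = 0.28×2.5/(1+1.21)×log₁₀(184.1/28.207)
    = 0.31674 × 0.8147 = 0.258 m

S_c ≈ 258 mm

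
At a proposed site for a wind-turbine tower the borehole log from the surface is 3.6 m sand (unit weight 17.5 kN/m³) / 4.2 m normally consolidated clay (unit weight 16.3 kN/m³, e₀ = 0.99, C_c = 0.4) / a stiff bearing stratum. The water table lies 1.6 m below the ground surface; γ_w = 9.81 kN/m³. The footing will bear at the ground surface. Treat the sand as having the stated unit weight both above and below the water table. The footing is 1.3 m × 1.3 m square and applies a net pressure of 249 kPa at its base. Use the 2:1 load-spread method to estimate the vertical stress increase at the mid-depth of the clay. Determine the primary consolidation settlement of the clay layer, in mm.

S_c ≈ 51.4 mm

Mid-depth of clay below the ground surface: z = 3.6 + 4.2/2 = 5.7 m.
Total vertical stress at mid-clay: σ_v = 17.5×3.6 + 16.3×2.1 = 97.23 kPa.
Pore pressure: u = 9.81×(5.7 − 1.6) = 40.221 kPa.
Initial effective stress: σ'_0 = σ_v − u = 97.23 − 40.221 = 57.009 kPa.
Stress increase at mid-clay by the 2:1 spreading method:
Δσ = qBL/((B+z)(L+z)) = 249×1.3×1.3/((1.3+5.7)(1.3+5.7)) = 8.588 kPa
Final effective stress: σ'_f = σ'_0 + Δσ = 57.009 + 8.588 = 65.597 kPa.
Normally consolidated clay, so the full stress increment lies on the virgin compression line:
S_c = C_c·H/(1+e₀)·log₁₀(σ'_f/σ'_0) = 0.4×4.2/(1+0.99)×log₁₀(65.597/57.009)
    = 0.84422 × 0.060941 = 0.05145 m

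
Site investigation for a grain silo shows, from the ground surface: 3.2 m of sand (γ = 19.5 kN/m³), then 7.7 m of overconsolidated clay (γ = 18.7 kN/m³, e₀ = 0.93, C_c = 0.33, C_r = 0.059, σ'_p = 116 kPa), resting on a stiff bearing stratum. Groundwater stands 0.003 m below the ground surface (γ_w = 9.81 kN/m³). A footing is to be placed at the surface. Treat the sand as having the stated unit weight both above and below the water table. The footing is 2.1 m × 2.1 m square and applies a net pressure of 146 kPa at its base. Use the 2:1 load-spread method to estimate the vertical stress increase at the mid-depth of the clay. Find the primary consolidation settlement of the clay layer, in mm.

S_c ≈ 11.4 mm

Mid-depth of clay below the ground surface: z = 3.2 + 7.7/2 = 7.05 m.
Total vertical stress at mid-clay: σ_v = 19.5×3.2 + 18.7×3.85 = 134.4 kPa.
Pore pressure: u = 9.81×(7.05 − 0.003) = 69.131 kPa.
Initial effective stress: σ'_0 = σ_v − u = 134.4 − 69.131 = 65.269 kPa.
Stress increase at mid-clay by the 2:1 spreading method:
Δσ = qBL/((B+z)(L+z)) = 146×2.1×2.1/((2.1+7.05)(2.1+7.05)) = 7.6904 kPa
Final effective stress: σ'_f = 65.269 + 7.6904 = 72.959 kPa.
σ'_f = 72.959 ≤ σ'_p = 116 kPa, so the clay remains overconsolidated and only the recompression index applies:
S_c = C_r·H/(1+e₀)·log₁₀(σ'_f/σ'_0) = 0.059×7.7/1.93×log₁₀(72.959/65.269)
    = 0.23539 × 0.048372 = 0.01139 m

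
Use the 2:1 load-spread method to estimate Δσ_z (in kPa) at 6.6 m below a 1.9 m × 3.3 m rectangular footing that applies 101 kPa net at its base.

Δσ_z ≈ 7.53 kPa

By the 2:1 method the load spreads at 1 horizontal : 2 vertical, so at depth z the loaded area has grown by z in each plan dimension:
Δσ = qBL/((B+z)(L+z)) = 101×1.9×3.3/((1.9+6.6)(3.3+6.6)) = 7.5255 kPa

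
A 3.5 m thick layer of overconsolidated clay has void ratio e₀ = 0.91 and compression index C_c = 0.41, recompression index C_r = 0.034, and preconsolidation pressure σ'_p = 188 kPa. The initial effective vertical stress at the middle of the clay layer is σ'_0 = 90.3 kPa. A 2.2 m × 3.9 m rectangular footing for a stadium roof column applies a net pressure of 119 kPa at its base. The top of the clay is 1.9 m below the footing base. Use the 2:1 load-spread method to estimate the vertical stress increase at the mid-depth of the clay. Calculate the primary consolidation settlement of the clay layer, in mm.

S_c ≈ 6.17 mm

Mid-depth of clay below the footing base: z = 1.9 + 3.5/2 = 3.65 m.
Stress increase at mid-clay by the 2:1 spreading method:
Δσ = qBL/((B+z)(L+z)) = 119×2.2×3.9/((2.2+3.65)(3.9+3.65)) = 23.117 kPa
Final effective stress: σ'_f = 90.3 + 23.117 = 113.42 kPa.
σ'_f = 113.42 ≤ σ'_p = 188 kPa, so the clay remains overconsolidated and only the recompression index applies:
S_c = C_r·H/(1+e₀)·log₁₀(σ'_f/σ'_0) = 0.034×3.5/1.91×log₁₀(113.42/90.3)
    = 0.062305 × 0.099002 = 0.006168 m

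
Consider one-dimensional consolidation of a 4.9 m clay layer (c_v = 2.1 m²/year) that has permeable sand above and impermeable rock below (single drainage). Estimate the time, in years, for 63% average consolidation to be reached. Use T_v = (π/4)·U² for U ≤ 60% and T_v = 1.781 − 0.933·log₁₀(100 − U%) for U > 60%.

Drainage path length: H_d = H = 4.9 m (single drainage).
U > 60%: T_v = 1.781 − 0.933·log₁₀(100 − 63) = 0.31787.
t = T_v·H_d²/c_v = 0.31787×4.9²/2.1 = 3.634 years.

t ≈ 3.63 years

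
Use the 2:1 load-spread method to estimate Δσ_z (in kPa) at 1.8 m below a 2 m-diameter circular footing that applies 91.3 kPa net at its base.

By the 2:1 method the load spreads at 1 horizontal : 2 vertical, so at depth z the loaded area has grown by z in each plan dimension:
Δσ ≈ qD²/(D+z)² = 91.3×2²/(2+1.8)² = 25.291 kPa

Δσ_z ≈ 25.3 kPa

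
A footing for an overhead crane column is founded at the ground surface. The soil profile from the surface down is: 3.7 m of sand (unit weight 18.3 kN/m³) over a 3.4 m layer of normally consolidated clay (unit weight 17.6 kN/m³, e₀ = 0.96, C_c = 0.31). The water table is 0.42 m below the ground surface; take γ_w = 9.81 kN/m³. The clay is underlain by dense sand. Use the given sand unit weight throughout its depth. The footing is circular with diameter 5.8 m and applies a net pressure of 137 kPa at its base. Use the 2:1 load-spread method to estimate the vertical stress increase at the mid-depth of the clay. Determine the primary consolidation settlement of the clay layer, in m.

Mid-depth of clay below the ground surface: z = 3.7 + 3.4/2 = 5.4 m.
Total vertical stress at mid-clay: σ_v = 18.3×3.7 + 17.6×1.7 = 97.63 kPa.
Pore pressure: u = 9.81×(5.4 − 0.42) = 48.854 kPa.
Initial effective stress: σ'_0 = σ_v − u = 97.63 − 48.854 = 48.776 kPa.
Stress increase at mid-clay by the 2:1 spreading method:
Δσ ≈ qD²/(D+z)² = 137×5.8²/(5.8+5.4)² = 36.74 kPa
Final effective stress: σ'_f = σ'_0 + Δσ = 48.776 + 36.74 = 85.516 kPa.
Normally consolidated clay, so the full stress increment lies on the virgin compression line:
S_c = C_c·H/(1+e₀)·log₁₀(σ'_f/σ'_0) = 0.31×3.4/(1+0.96)×log₁₀(85.516/48.776)
    = 0.53776 × 0.24384 = 0.1311 m

S_c ≈ 0.131 m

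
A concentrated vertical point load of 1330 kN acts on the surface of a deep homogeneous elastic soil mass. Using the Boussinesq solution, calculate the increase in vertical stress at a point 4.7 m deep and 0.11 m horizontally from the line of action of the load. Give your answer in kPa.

Δσ_z ≈ 28.7 kPa

Boussinesq vertical stress below a point load on an elastic half-space:
Δσ_z = 3P/(2πz²) · [1 + (r/z)²]^(−5/2)
r/z = 0.11/4.7 = 0.023404; [1+(r/z)²]^(−5/2) = 0.99863.
Δσ_z = 3×1330/(2π×4.7²) × 0.99863 = 28.747 × 0.99863 = 28.71 kPa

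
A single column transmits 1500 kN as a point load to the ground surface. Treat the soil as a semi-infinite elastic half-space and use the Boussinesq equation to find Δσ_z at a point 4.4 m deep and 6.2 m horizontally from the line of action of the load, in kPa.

Boussinesq vertical stress below a point load on an elastic half-space:
Δσ_z = 3P/(2πz²) · [1 + (r/z)²]^(−5/2)
r/z = 6.2/4.4 = 1.4091; [1+(r/z)²]^(−5/2) = 0.06493.
Δσ_z = 3×1500/(2π×4.4²) × 0.06493 = 36.994 × 0.06493 = 2.402 kPa

Δσ_z ≈ 2.4 kPa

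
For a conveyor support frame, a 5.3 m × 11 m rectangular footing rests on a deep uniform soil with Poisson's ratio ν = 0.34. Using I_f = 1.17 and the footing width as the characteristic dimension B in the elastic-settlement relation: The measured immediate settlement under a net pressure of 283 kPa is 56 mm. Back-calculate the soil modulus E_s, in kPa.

E_s ≈ 27700 kPa

S_e = q·B·(1−ν²)/E_s · I_f  ⇒  E_s = q·B·(1−ν²)·I_f / S_e.
E_s = 283 × 5.3 × 0.8844 × 1.17 / 0.056 = 27710 kPa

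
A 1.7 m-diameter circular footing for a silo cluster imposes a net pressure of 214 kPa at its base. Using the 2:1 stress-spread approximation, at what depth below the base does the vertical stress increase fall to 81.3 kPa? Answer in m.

z ≈ 1.06 m

2:1 spreading — at depth z the loaded area has grown by z in each plan dimension:
qD²/(D+z)² = Δσ_z ⇒ z = D(√(q/Δσ_z) − 1) = 1.7×(√(214/81.3) − 1) = 1.058 m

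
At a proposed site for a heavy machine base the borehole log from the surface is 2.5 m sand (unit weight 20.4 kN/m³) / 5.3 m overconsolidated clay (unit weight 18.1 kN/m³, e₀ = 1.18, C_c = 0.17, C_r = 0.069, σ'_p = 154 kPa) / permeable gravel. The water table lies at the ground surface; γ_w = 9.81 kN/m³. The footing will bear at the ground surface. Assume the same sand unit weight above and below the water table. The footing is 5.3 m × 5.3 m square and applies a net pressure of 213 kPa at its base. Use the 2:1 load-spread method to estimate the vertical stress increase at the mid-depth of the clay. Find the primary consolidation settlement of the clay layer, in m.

Mid-depth of clay below the ground surface: z = 2.5 + 5.3/2 = 5.15 m.
Total vertical stress at mid-clay: σ_v = 20.4×2.5 + 18.1×2.65 = 98.965 kPa.
Pore pressure: u = 9.81×(5.15 − 0) = 50.522 kPa.
Initial effective stress: σ'_0 = σ_v − u = 98.965 − 50.522 = 48.443 kPa.
Stress increase at mid-clay by the 2:1 spreading method:
Δσ = qBL/((B+z)(L+z)) = 213×5.3×5.3/((5.3+5.15)(5.3+5.15)) = 54.79 kPa
Final effective stress: σ'_f = 48.443 + 54.79 = 103.23 kPa.
σ'_f = 103.23 ≤ σ'_p = 154 kPa, so the clay remains overconsolidated and only the recompression index applies:
S_c = C_r·H/(1+e₀)·log₁₀(σ'_f/σ'_0) = 0.069×5.3/2.18×log₁₀(103.23/48.443)
    = 0.16775 × 0.32857 = 0.05512 m

S_c ≈ 0.0551 m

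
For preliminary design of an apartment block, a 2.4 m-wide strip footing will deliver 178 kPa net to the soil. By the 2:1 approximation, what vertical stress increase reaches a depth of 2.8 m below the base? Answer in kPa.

By the 2:1 method the load spreads at 1 horizontal : 2 vertical, so at depth z the loaded area has grown by z in each plan dimension:
Δσ = qB/(B+z) = 178×2.4/(2.4+2.8) = 82.154 kPa

Δσ_z ≈ 82.2 kPa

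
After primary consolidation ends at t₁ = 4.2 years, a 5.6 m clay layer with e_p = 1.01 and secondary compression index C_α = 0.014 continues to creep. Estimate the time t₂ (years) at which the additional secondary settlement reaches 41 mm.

t₂ ≈ 47.2 years

S_s = C_α·H/(1+e_p)·log₁₀(t₂/t₁) ⇒ log₁₀(t₂/t₁) = S_s·(1+e_p)/(C_α·H).
log₁₀(t₂/t₁) = 0.041 × (1+1.01) / (0.014×5.6) = 1.051
t₂ = t₁ × 10^1.051 = 4.2 × 11.25 = 47.25 years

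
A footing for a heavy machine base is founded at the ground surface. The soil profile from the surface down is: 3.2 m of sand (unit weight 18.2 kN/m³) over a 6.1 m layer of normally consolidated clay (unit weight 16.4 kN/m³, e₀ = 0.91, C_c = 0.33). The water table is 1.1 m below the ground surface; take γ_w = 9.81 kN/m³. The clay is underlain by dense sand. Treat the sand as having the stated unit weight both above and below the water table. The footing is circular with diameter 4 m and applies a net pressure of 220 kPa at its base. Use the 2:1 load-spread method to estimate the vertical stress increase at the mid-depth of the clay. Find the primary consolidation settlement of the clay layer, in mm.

S_c ≈ 209 mm

Mid-depth of clay below the ground surface: z = 3.2 + 6.1/2 = 6.25 m.
Total vertical stress at mid-clay: σ_v = 18.2×3.2 + 16.4×3.05 = 108.26 kPa.
Pore pressure: u = 9.81×(6.25 − 1.1) = 50.522 kPa.
Initial effective stress: σ'_0 = σ_v − u = 108.26 − 50.522 = 57.738 kPa.
Stress increase at mid-clay by the 2:1 spreading method:
Δσ ≈ qD²/(D+z)² = 220×4²/(4+6.25)² = 33.504 kPa
Final effective stress: σ'_f = σ'_0 + Δσ = 57.738 + 33.504 = 91.242 kPa.
Normally consolidated clay, so the full stress increment lies on the virgin compression line:
S_c = C_c·H/(1+e₀)·log₁₀(σ'_f/σ'_0) = 0.33×6.1/(1+0.91)×log₁₀(91.242/57.738)
    = 1.0539 × 0.19873 = 0.2094 m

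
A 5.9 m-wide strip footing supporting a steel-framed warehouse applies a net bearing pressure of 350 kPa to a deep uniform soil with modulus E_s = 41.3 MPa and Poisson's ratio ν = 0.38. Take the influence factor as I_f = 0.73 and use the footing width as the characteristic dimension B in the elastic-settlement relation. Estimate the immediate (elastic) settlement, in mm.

S_e ≈ 31.2 mm

Immediate (elastic) settlement: S_e = q·B·(1−ν²)/E_s · I_f.
E_s = 41.3 MPa = 41300 kPa.
S_e = 350 × 5.9 × (1 − 0.38²) / 41300 × 0.73
    = 350 × 5.9 × 0.8556 / 41300 × 0.73
    = 0.03123 m = 31.23 mm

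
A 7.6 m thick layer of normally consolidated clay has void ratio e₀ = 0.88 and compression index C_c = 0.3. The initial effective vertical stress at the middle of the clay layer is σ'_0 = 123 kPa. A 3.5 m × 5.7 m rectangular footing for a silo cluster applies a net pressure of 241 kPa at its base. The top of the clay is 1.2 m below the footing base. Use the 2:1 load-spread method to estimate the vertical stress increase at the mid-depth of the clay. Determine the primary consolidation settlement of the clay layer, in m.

Mid-depth of clay below the footing base: z = 1.2 + 7.6/2 = 5 m.
Stress increase at mid-clay by the 2:1 spreading method:
Δσ = qBL/((B+z)(L+z)) = 241×3.5×5.7/((3.5+5)(5.7+5)) = 52.864 kPa
Final effective stress: σ'_f = σ'_0 + Δσ = 123 + 52.864 = 175.86 kPa.
Normally consolidated clay, so the full stress increment lies on the virgin compression line:
S_c = C_c·H/(1+e₀)·log₁₀(σ'_f/σ'_0) = 0.3×7.6/(1+0.88)×log₁₀(175.86/123)
    = 1.2128 × 0.15526 = 0.1883 m

S_c ≈ 0.188 m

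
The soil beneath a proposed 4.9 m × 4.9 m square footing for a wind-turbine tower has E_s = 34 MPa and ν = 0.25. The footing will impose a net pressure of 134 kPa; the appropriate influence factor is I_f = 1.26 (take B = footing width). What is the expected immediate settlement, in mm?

S_e ≈ 22.8 mm

Immediate (elastic) settlement: S_e = q·B·(1−ν²)/E_s · I_f.
E_s = 34 MPa = 34000 kPa.
S_e = 134 × 4.9 × (1 − 0.25²) / 34000 × 1.26
    = 134 × 4.9 × 0.9375 / 34000 × 1.26
    = 0.02281 m = 22.81 mm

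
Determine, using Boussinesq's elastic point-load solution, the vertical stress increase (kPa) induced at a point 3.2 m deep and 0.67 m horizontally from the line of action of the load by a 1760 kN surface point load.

Δσ_z ≈ 73.7 kPa

Boussinesq vertical stress below a point load on an elastic half-space:
Δσ_z = 3P/(2πz²) · [1 + (r/z)²]^(−5/2)
r/z = 0.67/3.2 = 0.20938; [1+(r/z)²]^(−5/2) = 0.89829.
Δσ_z = 3×1760/(2π×3.2²) × 0.89829 = 82.064 × 0.89829 = 73.72 kPa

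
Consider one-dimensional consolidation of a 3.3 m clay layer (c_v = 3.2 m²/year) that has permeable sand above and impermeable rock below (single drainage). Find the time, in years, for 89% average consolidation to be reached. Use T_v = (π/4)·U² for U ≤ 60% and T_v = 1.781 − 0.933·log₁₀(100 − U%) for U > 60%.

Drainage path length: H_d = H = 3.3 m (single drainage).
U > 60%: T_v = 1.781 − 0.933·log₁₀(100 − 89) = 0.80938.
t = T_v·H_d²/c_v = 0.80938×3.3²/3.2 = 2.754 years.

t ≈ 2.75 years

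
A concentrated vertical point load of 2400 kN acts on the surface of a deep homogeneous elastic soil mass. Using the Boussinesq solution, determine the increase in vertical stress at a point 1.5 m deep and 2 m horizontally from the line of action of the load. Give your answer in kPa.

Boussinesq vertical stress below a point load on an elastic half-space:
Δσ_z = 3P/(2πz²) · [1 + (r/z)²]^(−5/2)
r/z = 2/1.5 = 1.3333; [1+(r/z)²]^(−5/2) = 0.07776.
Δσ_z = 3×2400/(2π×1.5²) × 0.07776 = 509.3 × 0.07776 = 39.6 kPa

Δσ_z ≈ 39.6 kPa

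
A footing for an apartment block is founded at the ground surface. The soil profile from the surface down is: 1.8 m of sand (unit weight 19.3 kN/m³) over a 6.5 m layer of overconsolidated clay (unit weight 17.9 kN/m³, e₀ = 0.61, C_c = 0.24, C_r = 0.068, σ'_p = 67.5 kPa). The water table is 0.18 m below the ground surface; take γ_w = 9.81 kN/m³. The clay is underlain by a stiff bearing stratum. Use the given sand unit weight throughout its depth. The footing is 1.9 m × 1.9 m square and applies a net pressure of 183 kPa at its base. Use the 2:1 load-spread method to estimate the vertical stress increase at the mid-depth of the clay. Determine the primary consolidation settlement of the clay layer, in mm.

S_c ≈ 31.6 mm

Mid-depth of clay below the ground surface: z = 1.8 + 6.5/2 = 5.05 m.
Total vertical stress at mid-clay: σ_v = 19.3×1.8 + 17.9×3.25 = 92.915 kPa.
Pore pressure: u = 9.81×(5.05 − 0.18) = 47.775 kPa.
Initial effective stress: σ'_0 = σ_v − u = 92.915 − 47.775 = 45.14 kPa.
Stress increase at mid-clay by the 2:1 spreading method:
Δσ = qBL/((B+z)(L+z)) = 183×1.9×1.9/((1.9+5.05)(1.9+5.05)) = 13.677 kPa
Final effective stress: σ'_f = 45.14 + 13.677 = 58.817 kPa.
σ'_f = 58.817 ≤ σ'_p = 67.5 kPa, so the clay remains overconsolidated and only the recompression index applies:
S_c = C_r·H/(1+e₀)·log₁₀(σ'_f/σ'_0) = 0.068×6.5/1.61×log₁₀(58.817/45.14)
    = 0.27454 × 0.11494 = 0.03156 m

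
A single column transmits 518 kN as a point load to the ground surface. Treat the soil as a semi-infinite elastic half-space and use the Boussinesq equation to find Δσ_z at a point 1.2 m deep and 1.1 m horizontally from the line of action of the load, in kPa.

Boussinesq vertical stress below a point load on an elastic half-space:
Δσ_z = 3P/(2πz²) · [1 + (r/z)²]^(−5/2)
r/z = 1.1/1.2 = 0.91667; [1+(r/z)²]^(−5/2) = 0.21767.
Δσ_z = 3×518/(2π×1.2²) × 0.21767 = 171.75 × 0.21767 = 37.38 kPa

Δσ_z ≈ 37.4 kPa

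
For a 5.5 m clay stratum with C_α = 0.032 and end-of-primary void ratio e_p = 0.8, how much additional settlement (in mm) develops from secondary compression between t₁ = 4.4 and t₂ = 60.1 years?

S_s ≈ 111 mm

Secondary compression: S_s = C_α·H/(1+e_p)·log₁₀(t₂/t₁)
S_s = 0.032×5.5/(1+0.8)×log₁₀(60.1/4.4)
    = 0.09778 × 1.135 = 0.111 m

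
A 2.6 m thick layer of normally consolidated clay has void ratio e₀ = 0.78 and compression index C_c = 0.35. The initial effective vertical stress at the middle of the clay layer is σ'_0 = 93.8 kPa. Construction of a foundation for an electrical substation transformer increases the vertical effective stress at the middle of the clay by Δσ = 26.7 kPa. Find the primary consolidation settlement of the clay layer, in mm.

Final effective stress: σ'_f = σ'_0 + Δσ = 93.8 + 26.7 = 120.5 kPa.
Normally consolidated clay, so the full stress increment lies on the virgin compression line:
S_c = C_c·H/(1+e₀)·log₁₀(σ'_f/σ'_0) = 0.35×2.6/(1+0.78)×log₁₀(120.5/93.8)
    = 0.51124 × 0.10878 = 0.05561 m

S_c ≈ 55.6 mm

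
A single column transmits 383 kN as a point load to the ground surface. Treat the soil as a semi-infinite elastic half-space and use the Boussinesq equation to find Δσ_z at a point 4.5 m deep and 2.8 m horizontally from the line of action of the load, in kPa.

Δσ_z ≈ 3.98 kPa

Boussinesq vertical stress below a point load on an elastic half-space:
Δσ_z = 3P/(2πz²) · [1 + (r/z)²]^(−5/2)
r/z = 2.8/4.5 = 0.62222; [1+(r/z)²]^(−5/2) = 0.44125.
Δσ_z = 3×383/(2π×4.5²) × 0.44125 = 9.0306 × 0.44125 = 3.985 kPa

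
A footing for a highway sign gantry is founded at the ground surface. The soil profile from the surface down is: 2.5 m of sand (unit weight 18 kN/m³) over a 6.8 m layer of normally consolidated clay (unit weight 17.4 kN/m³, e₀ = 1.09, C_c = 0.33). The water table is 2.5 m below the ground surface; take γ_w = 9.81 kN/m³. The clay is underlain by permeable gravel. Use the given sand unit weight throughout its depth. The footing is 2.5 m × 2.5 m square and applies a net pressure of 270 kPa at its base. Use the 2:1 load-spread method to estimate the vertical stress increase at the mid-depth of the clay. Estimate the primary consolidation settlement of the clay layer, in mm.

Mid-depth of clay below the ground surface: z = 2.5 + 6.8/2 = 5.9 m.
Total vertical stress at mid-clay: σ_v = 18×2.5 + 17.4×3.4 = 104.16 kPa.
Pore pressure: u = 9.81×(5.9 − 2.5) = 33.354 kPa.
Initial effective stress: σ'_0 = σ_v − u = 104.16 − 33.354 = 70.806 kPa.
Stress increase at mid-clay by the 2:1 spreading method:
Δσ = qBL/((B+z)(L+z)) = 270×2.5×2.5/((2.5+5.9)(2.5+5.9)) = 23.916 kPa
Final effective stress: σ'_f = σ'_0 + Δσ = 70.806 + 23.916 = 94.722 kPa.
Normally consolidated clay, so the full stress increment lies on the virgin compression line:
S_c = C_c·H/(1+e₀)·log₁₀(σ'_f/σ'_0) = 0.33×6.8/(1+1.09)×log₁₀(94.722/70.806)
    = 1.0737 × 0.12638 = 0.1357 m

S_c ≈ 136 mm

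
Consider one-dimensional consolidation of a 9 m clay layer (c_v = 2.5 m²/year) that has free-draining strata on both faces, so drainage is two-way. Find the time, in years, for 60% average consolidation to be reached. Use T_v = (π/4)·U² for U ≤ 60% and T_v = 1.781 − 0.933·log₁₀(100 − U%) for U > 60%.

Drainage path length: H_d = H/2 = 4.5 m (double drainage).
U ≤ 60%: T_v = (π/4)·U² = (π/4)×0.6² = 0.28274.
t = T_v·H_d²/c_v = 0.28274×4.5²/2.5 = 2.29 years.

t ≈ 2.29 years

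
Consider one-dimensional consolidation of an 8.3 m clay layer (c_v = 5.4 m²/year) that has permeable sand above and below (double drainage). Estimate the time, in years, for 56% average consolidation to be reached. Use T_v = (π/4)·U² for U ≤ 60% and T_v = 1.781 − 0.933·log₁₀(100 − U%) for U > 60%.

t ≈ 0.786 years

Drainage path length: H_d = H/2 = 4.15 m (double drainage).
U ≤ 60%: T_v = (π/4)·U² = (π/4)×0.56² = 0.2463.
t = T_v·H_d²/c_v = 0.2463×4.15²/5.4 = 0.7855 years.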